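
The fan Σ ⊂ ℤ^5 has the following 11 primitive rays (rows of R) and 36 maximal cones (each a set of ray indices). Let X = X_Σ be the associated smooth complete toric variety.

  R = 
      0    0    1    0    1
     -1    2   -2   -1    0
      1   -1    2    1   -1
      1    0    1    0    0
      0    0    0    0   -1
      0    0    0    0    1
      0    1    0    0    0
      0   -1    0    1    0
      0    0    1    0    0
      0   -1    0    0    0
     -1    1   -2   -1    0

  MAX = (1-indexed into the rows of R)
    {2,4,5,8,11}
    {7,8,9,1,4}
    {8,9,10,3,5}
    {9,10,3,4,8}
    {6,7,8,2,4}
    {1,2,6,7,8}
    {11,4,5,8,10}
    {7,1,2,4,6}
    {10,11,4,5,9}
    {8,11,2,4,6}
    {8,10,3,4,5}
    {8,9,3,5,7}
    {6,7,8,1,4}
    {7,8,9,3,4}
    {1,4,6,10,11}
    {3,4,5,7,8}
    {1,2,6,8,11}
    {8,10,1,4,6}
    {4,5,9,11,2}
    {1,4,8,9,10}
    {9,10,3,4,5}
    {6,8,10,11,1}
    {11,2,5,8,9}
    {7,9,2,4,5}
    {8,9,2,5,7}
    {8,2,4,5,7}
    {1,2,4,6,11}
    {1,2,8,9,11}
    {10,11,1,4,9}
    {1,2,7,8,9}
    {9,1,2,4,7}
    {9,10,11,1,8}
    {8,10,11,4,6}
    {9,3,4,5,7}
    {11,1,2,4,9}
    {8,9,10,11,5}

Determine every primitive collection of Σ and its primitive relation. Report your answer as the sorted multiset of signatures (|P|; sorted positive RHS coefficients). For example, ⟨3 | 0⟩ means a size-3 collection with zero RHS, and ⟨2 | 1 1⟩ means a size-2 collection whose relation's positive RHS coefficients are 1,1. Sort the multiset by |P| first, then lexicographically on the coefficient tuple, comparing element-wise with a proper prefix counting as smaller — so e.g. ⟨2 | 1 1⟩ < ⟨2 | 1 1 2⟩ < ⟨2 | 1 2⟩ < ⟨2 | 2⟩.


Primitive collections (15):

  P = {5,6}:  v_{5} + v_{6} = 0  ⟹  sig = ⟨2 | 0⟩
  P = {7,10}:  v_{7} + v_{10} = 0  ⟹  sig = ⟨2 | 0⟩
  P = {1,5}:  v_{1} + v_{5} = v_{9}  ⟹  sig = ⟨2 | 1⟩
  P = {2,10}:  v_{2} + v_{10} = v_{11}  ⟹  sig = ⟨2 | 1⟩
  P = {3,11}:  v_{3} + v_{11} = v_{5}  ⟹  sig = ⟨2 | 1⟩
  P = {6,9}:  v_{6} + v_{9} = v_{1}  ⟹  sig = ⟨2 | 1⟩
  P = {7,11}:  v_{7} + v_{11} = v_{2}  ⟹  sig = ⟨2 | 1⟩
  P = {2,3}:  v_{2} + v_{3} = v_{5} + v_{7}  ⟹  sig = ⟨2 | 1 1⟩
  P = {3,6}:  v_{3} + v_{6} = v_{4} + v_{8} + v_{9}  ⟹  sig = ⟨2 | 1 1 1⟩
  P = {1,3}:  v_{1} + v_{3} = v_{4} + v_{8} + 2·v_{9}  ⟹  sig = ⟨2 | 1 1 2⟩
  P = {4,8,9,11}:  v_{4} + v_{8} + v_{9} + v_{11} = 0  ⟹  sig = ⟨4 | 0⟩
  P = {1,4,8,11}:  v_{1} + v_{4} + v_{8} + v_{11} = v_{6}  ⟹  sig = ⟨4 | 1⟩
  P = {2,4,8,9}:  v_{2} + v_{4} + v_{8} + v_{9} = v_{7}  ⟹  sig = ⟨4 | 1⟩
  P = {4,5,8,9}:  v_{4} + v_{5} + v_{8} + v_{9} = v_{3}  ⟹  sig = ⟨4 | 1⟩
  P = {1,2,4,8}:  v_{1} + v_{2} + v_{4} + v_{8} = v_{6} + v_{7}  ⟹  sig = ⟨4 | 1 1⟩

Hence PRS(X_Σ) =
    |P|=2: 10 collections, coeffs (), (), (1), (1), (1), (1), (1), (1,1), (1,1,1), (1,1,2)
    |P|=4: 5 collections, coeffs (), (1), (1), (1), (1,1)


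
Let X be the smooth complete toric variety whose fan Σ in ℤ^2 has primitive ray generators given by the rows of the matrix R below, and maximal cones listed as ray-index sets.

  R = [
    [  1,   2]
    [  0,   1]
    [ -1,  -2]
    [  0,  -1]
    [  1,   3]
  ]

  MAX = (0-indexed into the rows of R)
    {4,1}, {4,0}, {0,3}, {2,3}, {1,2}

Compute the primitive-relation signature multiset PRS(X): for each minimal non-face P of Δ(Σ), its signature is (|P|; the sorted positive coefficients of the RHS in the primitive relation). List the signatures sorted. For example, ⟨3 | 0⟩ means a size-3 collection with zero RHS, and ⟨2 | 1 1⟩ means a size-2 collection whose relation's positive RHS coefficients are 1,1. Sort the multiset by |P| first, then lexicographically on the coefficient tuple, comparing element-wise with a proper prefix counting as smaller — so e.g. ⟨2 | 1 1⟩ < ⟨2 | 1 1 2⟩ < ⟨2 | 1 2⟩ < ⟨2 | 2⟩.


The 5 primitive collections of Σ (r=5, n=2):

  P={0,2}:  v_{0} + v_{2} = 0  →  sig = ⟨2 | 0⟩
  P={1,3}:  v_{1} + v_{3} = 0  →  sig = ⟨2 | 0⟩
  P={0,1}:  v_{0} + v_{1} = v_{4}  →  sig = ⟨2 | 1⟩
  P={2,4}:  v_{2} + v_{4} = v_{1}  →  sig = ⟨2 | 1⟩
  P={3,4}:  v_{3} + v_{4} = v_{0}  →  sig = ⟨2 | 1⟩

Signatures (|P|; sorted positive RHS coefficients), sorted:
    ⟨2 | 0⟩
    ⟨2 | 0⟩
    ⟨2 | 1⟩
    ⟨2 | 1⟩
    ⟨2 | 1⟩


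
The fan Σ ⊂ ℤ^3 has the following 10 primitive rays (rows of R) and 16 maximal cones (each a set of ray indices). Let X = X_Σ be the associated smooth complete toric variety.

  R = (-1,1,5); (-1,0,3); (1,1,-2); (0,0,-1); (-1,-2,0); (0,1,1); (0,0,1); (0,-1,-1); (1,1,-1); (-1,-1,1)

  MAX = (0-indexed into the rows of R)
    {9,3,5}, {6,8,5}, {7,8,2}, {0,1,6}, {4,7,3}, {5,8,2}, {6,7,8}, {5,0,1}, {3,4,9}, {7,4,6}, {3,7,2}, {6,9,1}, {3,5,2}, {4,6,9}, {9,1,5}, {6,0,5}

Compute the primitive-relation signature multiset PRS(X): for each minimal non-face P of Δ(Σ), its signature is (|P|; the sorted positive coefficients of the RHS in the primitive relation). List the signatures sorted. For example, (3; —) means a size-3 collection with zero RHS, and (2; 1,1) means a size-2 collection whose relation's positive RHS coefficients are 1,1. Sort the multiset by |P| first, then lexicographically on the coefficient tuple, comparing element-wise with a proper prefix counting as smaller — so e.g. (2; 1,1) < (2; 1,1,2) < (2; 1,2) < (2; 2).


Primitive collections (23):

  • {3,6}:  v_{3} + v_{6} = 0 ; sig = (2; —)
  • {5,7}:  v_{5} + v_{7} = 0 ; sig = (2; —)
  • {8,9}:  v_{8} + v_{9} = 0 ; sig = (2; —)
  • {1,2}:  v_{1} + v_{2} = v_{5} ; sig = (2; 1)
  • {2,6}:  v_{2} + v_{6} = v_{8} ; sig = (2; 1)
  • {2,9}:  v_{2} + v_{9} = v_{3} ; sig = (2; 1)
  • {3,8}:  v_{3} + v_{8} = v_{2} ; sig = (2; 1)
  • {4,5}:  v_{4} + v_{5} = v_{9} ; sig = (2; 1)
  • {4,8}:  v_{4} + v_{8} = v_{7} ; sig = (2; 1)
  • {7,9}:  v_{7} + v_{9} = v_{4} ; sig = (2; 1)
  • {0,3}:  v_{0} + v_{3} = v_{1} + v_{5} ; sig = (2; 1,1)
  • {0,7}:  v_{0} + v_{7} = v_{1} + v_{6} ; sig = (2; 1,1)
  • {1,3}:  v_{1} + v_{3} = v_{5} + v_{9} ; sig = (2; 1,1)
  • {1,7}:  v_{1} + v_{7} = v_{6} + v_{9} ; sig = (2; 1,1)
  • {1,8}:  v_{1} + v_{8} = v_{5} + v_{6} ; sig = (2; 1,1)
  • {2,4}:  v_{2} + v_{4} = v_{3} + v_{7} ; sig = (2; 1,1)
  • {0,4}:  v_{0} + v_{4} = v_{1} + v_{6} + v_{9} ; sig = (2; 1,1,1)
  • {0,2}:  v_{0} + v_{2} = 2·v_{5} + v_{6} ; sig = (2; 1,2)
  • {1,4}:  v_{1} + v_{4} = v_{6} + 2·v_{9} ; sig = (2; 1,2)
  • {0,9}:  v_{0} + v_{9} = 2·v_{1} ; sig = (2; 2)
  • {0,8}:  v_{0} + v_{8} = 2·v_{5} + 2·v_{6} ; sig = (2; 2,2)
  • {1,5,6}:  v_{1} + v_{5} + v_{6} = v_{0} ; sig = (3; 1)
  • {5,6,9}:  v_{5} + v_{6} + v_{9} = v_{1} ; sig = (3; 1)

so the primitive-relation signature multiset is
    |P|=2: 21 collections, coeffs (), (), (), (1), (1), (1), (1), (1), (1), (1), (1,1), (1,1), (1,1), (1,1), (1,1), (1,1), (1,1,1), (1,2), (1,2), (2), (2,2)
    |P|=3: 2 collections, coeffs (1), (1)


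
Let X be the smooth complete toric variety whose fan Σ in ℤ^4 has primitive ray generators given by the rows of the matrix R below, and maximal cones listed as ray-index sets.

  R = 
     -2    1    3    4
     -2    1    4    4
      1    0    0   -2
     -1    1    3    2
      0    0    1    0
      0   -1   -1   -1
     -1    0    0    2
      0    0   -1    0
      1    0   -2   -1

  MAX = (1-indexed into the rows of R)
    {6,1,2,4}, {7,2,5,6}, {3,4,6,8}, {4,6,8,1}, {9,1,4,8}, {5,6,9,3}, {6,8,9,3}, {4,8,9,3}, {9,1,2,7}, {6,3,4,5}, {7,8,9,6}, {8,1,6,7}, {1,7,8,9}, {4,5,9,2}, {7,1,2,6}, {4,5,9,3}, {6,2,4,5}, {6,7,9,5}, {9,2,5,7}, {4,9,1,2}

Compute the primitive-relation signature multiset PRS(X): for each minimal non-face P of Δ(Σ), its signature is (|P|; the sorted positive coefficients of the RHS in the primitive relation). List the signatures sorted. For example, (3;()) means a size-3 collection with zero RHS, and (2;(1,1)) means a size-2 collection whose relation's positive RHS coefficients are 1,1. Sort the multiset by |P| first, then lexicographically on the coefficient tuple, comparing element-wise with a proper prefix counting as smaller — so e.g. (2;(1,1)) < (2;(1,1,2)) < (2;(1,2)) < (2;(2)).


Minimal non-faces — 10 found among 9 rays, 20 max cones:

  P = {3,7}:  v_{3} + v_{7} = 0  ⇒ sig = (2;())
  P = {5,8}:  v_{5} + v_{8} = 0  ⇒ sig = (2;())
  P = {1,3}:  v_{1} + v_{3} = v_{4}  ⇒ sig = (2;(1))
  P = {1,5}:  v_{1} + v_{5} = v_{2}  ⇒ sig = (2;(1))
  P = {2,8}:  v_{2} + v_{8} = v_{1}  ⇒ sig = (2;(1))
  P = {4,7}:  v_{4} + v_{7} = v_{1}  ⇒ sig = (2;(1))
  P = {2,3}:  v_{2} + v_{3} = v_{4} + v_{5}  ⇒ sig = (2;(1,1))
  P = {4,6,9}:  v_{4} + v_{6} + v_{9} = 0  ⇒ sig = (3;())
  P = {1,6,9}:  v_{1} + v_{6} + v_{9} = v_{7}  ⇒ sig = (3;(1))
  P = {2,6,9}:  v_{2} + v_{6} + v_{9} = v_{5} + v_{7}  ⇒ sig = (3;(1,1))

Sorted signature multiset PRS(X):
{ (2;()) ×2,  (2;(1)) ×4,  (2;(1,1)),  (3;()),  (3;(1)),  (3;(1,1)) }


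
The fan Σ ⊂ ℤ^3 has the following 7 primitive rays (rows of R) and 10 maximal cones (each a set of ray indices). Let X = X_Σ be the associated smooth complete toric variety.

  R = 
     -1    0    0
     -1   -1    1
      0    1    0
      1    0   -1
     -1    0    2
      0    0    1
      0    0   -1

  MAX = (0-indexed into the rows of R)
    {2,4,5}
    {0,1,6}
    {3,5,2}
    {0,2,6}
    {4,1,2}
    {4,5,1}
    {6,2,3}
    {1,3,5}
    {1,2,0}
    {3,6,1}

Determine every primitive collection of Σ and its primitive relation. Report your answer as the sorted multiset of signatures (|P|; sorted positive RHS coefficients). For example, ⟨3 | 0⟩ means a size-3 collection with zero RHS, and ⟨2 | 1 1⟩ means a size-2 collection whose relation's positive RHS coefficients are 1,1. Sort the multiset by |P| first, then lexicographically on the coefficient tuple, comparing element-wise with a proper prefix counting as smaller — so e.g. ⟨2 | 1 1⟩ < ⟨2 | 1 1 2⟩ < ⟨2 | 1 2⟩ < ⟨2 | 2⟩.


|primitive collections| = 9. Relations:

  {5,6}:  v_{5} + v_{6} = 0  ⇒ sig = ⟨2 | 0⟩
  {0,3}:  v_{0} + v_{3} = v_{6}  ⇒ sig = ⟨2 | 1⟩
  {3,4}:  v_{3} + v_{4} = v_{5}  ⇒ sig = ⟨2 | 1⟩
  {0,5}:  v_{0} + v_{5} = v_{1} + v_{2}  ⇒ sig = ⟨2 | 1 1⟩
  {4,6}:  v_{4} + v_{6} = v_{1} + v_{2}  ⇒ sig = ⟨2 | 1 1⟩
  {0,4}:  v_{0} + v_{4} = 2·v_{1} + 2·v_{2}  ⇒ sig = ⟨2 | 2 2⟩
  {1,2,3}:  v_{1} + v_{2} + v_{3} = 0  ⇒ sig = ⟨3 | 0⟩
  {1,2,5}:  v_{1} + v_{2} + v_{5} = v_{4}  ⇒ sig = ⟨3 | 1⟩
  {1,2,6}:  v_{1} + v_{2} + v_{6} = v_{0}  ⇒ sig = ⟨3 | 1⟩

Hence PRS(X_Σ) =
    ⟨2 | 0⟩
    ⟨2 | 1⟩
    ⟨2 | 1⟩
    ⟨2 | 1 1⟩
    ⟨2 | 1 1⟩
    ⟨2 | 2 2⟩
    ⟨3 | 0⟩
    ⟨3 | 1⟩
    ⟨3 | 1⟩


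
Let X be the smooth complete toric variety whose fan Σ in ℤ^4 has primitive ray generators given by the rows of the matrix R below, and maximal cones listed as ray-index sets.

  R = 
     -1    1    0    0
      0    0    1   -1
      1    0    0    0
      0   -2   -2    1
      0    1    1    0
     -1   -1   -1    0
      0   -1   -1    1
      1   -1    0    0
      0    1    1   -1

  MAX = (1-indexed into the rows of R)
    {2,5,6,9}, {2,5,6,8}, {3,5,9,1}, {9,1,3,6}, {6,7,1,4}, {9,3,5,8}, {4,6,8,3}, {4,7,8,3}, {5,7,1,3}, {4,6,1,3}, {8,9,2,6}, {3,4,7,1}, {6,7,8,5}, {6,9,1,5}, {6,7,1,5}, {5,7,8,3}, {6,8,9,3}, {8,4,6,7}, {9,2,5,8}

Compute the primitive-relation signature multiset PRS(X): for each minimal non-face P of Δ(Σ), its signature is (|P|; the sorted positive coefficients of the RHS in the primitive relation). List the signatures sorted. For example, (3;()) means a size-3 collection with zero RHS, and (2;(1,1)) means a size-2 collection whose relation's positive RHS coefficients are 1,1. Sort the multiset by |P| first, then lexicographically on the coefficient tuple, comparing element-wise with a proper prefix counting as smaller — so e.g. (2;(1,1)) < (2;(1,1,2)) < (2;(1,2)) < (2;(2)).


The 11 primitive collections of Σ (r=9, n=4):

  {1,8}:  v_{1} + v_{8} = 0 — sig = (2;())
  {7,9}:  v_{7} + v_{9} = 0 — sig = (2;())
  {4,5}:  v_{4} + v_{5} = v_{7} — sig = (2;(1))
  {2,3}:  v_{2} + v_{3} = v_{8} + v_{9} — sig = (2;(1,1))
  {2,4}:  v_{2} + v_{4} = v_{6} + v_{8} — sig = (2;(1,1))
  {4,9}:  v_{4} + v_{9} = v_{3} + v_{6} — sig = (2;(1,1))
  {1,2}:  v_{1} + v_{2} = v_{5} + v_{6} + v_{9} — sig = (2;(1,1,1))
  {2,7}:  v_{2} + v_{7} = v_{5} + v_{6} + v_{8} — sig = (2;(1,1,1))
  {3,5,6}:  v_{3} + v_{5} + v_{6} = 0 — sig = (3;())
  {3,6,7}:  v_{3} + v_{6} + v_{7} = v_{4} — sig = (3;(1))
  {5,6,8,9}:  v_{5} + v_{6} + v_{8} + v_{9} = v_{2} — sig = (4;(1))

Hence PRS(X_Σ) =
    |P|=2: 8 collections, coeffs (), (), (1), (1,1), (1,1), (1,1), (1,1,1), (1,1,1)
    |P|=3: 2 collections, coeffs (), (1)
    |P|=4: 1 collection, coeffs (1)


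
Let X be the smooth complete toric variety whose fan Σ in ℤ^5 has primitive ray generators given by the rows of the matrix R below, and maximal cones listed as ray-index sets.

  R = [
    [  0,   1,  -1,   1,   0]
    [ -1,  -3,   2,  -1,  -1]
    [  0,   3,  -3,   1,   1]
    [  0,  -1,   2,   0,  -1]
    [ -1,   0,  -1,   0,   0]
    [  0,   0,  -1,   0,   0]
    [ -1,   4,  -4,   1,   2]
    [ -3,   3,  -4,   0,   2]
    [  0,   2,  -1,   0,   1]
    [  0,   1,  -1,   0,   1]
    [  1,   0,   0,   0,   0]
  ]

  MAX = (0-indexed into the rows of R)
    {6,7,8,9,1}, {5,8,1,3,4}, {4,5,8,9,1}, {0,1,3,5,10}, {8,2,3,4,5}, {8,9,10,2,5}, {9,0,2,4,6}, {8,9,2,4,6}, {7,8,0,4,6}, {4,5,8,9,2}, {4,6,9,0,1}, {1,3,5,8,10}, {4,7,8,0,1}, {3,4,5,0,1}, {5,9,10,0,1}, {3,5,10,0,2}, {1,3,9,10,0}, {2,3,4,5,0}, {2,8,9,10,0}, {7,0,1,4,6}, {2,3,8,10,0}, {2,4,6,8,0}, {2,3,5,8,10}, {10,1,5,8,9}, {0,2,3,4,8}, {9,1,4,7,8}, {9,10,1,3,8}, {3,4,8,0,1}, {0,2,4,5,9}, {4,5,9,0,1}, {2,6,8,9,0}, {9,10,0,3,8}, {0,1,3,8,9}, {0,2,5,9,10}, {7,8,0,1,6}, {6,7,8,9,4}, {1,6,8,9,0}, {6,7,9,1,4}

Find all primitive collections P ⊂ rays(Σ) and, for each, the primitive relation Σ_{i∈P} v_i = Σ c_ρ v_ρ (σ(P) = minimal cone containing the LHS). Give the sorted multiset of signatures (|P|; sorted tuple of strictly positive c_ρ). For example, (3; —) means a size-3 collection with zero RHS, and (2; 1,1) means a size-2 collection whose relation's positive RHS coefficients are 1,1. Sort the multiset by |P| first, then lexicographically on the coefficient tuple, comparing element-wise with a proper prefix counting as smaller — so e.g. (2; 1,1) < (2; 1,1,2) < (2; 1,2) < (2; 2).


Δ(Σ) — 11 vertices, 17 min non-faces:

  P={1,2}:  v_{1} + v_{2} = v_{4} ; sig = (2; 1)
  P={4,10}:  v_{4} + v_{10} = v_{5} ; sig = (2; 1)
  P={6,10}:  v_{6} + v_{10} = v_{2} + v_{9} ; sig = (2; 1,1)
  P={5,6}:  v_{5} + v_{6} = v_{2} + v_{4} + v_{9} ; sig = (2; 1,1,1)
  P={2,7}:  v_{2} + v_{7} = 2·v_{4} + v_{6} + v_{8} ; sig = (2; 1,1,2)
  P={7,10}:  v_{7} + v_{10} = 2·v_{4} + v_{8} + v_{9} ; sig = (2; 1,1,2)
  P={5,7}:  v_{5} + v_{7} = 3·v_{4} + v_{8} + v_{9} ; sig = (2; 1,1,3)
  P={3,6}:  v_{3} + v_{6} = 2·v_{0} + v_{1} + 2·v_{8} ; sig = (2; 1,2,2)
  P={3,7}:  v_{3} + v_{7} = 2·v_{0} + 2·v_{1} + v_{4} + 3·v_{8} ; sig = (2; 1,2,2,3)
  P={3,5,9}:  v_{3} + v_{5} + v_{9} = 0 ; sig = (3; —)
  P={0,5,8}:  v_{0} + v_{5} + v_{8} = v_{2} ; sig = (3; 1)
  P={2,3,9}:  v_{2} + v_{3} + v_{9} = v_{0} + v_{8} ; sig = (3; 1,1)
  P={3,4,9}:  v_{3} + v_{4} + v_{9} = v_{0} + v_{1} + v_{8} ; sig = (3; 1,1,1)
  P={0,7,9}:  v_{0} + v_{7} + v_{9} = v_{1} + 2·v_{6} ; sig = (3; 1,2)
  P={0,1,8,10}:  v_{0} + v_{1} + v_{8} + v_{10} = 0 ; sig = (4; —)
  P={0,4,8,9}:  v_{0} + v_{4} + v_{8} + v_{9} = v_{6} ; sig = (4; 1)
  P={1,4,6,8}:  v_{1} + v_{4} + v_{6} + v_{8} = v_{7} ; sig = (4; 1)

Sorted signature multiset PRS(X):
    |P|=2: 9 collections, coeffs (1), (1), (1,1), (1,1,1), (1,1,2), (1,1,2), (1,1,3), (1,2,2), (1,2,2,3)
    |P|=3: 5 collections, coeffs (), (1), (1,1), (1,1,1), (1,2)
    |P|=4: 3 collections, coeffs (), (1), (1)


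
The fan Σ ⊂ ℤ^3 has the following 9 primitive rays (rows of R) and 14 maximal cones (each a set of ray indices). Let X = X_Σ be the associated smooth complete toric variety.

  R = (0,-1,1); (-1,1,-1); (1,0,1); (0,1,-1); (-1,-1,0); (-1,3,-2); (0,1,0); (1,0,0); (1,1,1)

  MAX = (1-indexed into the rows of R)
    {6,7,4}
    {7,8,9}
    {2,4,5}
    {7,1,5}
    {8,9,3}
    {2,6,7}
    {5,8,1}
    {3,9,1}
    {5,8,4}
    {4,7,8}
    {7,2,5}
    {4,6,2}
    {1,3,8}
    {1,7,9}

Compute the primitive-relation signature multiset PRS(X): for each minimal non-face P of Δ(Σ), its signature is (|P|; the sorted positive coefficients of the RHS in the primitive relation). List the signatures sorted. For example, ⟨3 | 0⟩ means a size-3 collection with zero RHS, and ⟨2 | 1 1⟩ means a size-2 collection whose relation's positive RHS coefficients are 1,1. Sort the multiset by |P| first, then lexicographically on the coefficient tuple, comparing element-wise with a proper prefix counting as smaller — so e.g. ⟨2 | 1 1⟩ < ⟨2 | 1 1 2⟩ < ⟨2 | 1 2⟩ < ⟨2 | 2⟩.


20 minimal non-faces of Δ(Σ) (on 9 rays):

  • {1,4}:  v_{1} + v_{4} = 0  ⟹  sig = ⟨2 | 0⟩
  • {2,3}:  v_{2} + v_{3} = v_{7}  ⟹  sig = ⟨2 | 1⟩
  • {2,8}:  v_{2} + v_{8} = v_{4}  ⟹  sig = ⟨2 | 1⟩
  • {3,5}:  v_{3} + v_{5} = v_{1}  ⟹  sig = ⟨2 | 1⟩
  • {3,7}:  v_{3} + v_{7} = v_{9}  ⟹  sig = ⟨2 | 1⟩
  • {1,2}:  v_{1} + v_{2} = v_{5} + v_{7}  ⟹  sig = ⟨2 | 1 1⟩
  • {1,6}:  v_{1} + v_{6} = v_{2} + v_{7}  ⟹  sig = ⟨2 | 1 1⟩
  • {3,4}:  v_{3} + v_{4} = v_{7} + v_{8}  ⟹  sig = ⟨2 | 1 1⟩
  • {5,9}:  v_{5} + v_{9} = v_{1} + v_{7}  ⟹  sig = ⟨2 | 1 1⟩
  • {3,6}:  v_{3} + v_{6} = v_{4} + 2·v_{7}  ⟹  sig = ⟨2 | 1 2⟩
  • {4,9}:  v_{4} + v_{9} = 2·v_{7} + v_{8}  ⟹  sig = ⟨2 | 1 2⟩
  • {6,8}:  v_{6} + v_{8} = 2·v_{4} + v_{7}  ⟹  sig = ⟨2 | 1 2⟩
  • {6,9}:  v_{6} + v_{9} = v_{4} + 3·v_{7}  ⟹  sig = ⟨2 | 1 3⟩
  • {2,9}:  v_{2} + v_{9} = 2·v_{7}  ⟹  sig = ⟨2 | 2⟩
  • {5,6}:  v_{5} + v_{6} = 2·v_{2}  ⟹  sig = ⟨2 | 2⟩
  • {5,7,8}:  v_{5} + v_{7} + v_{8} = 0  ⟹  sig = ⟨3 | 0⟩
  • {1,7,8}:  v_{1} + v_{7} + v_{8} = v_{3}  ⟹  sig = ⟨3 | 1⟩
  • {2,4,7}:  v_{2} + v_{4} + v_{7} = v_{6}  ⟹  sig = ⟨3 | 1⟩
  • {4,5,7}:  v_{4} + v_{5} + v_{7} = v_{2}  ⟹  sig = ⟨3 | 1⟩
  • {1,8,9}:  v_{1} + v_{8} + v_{9} = 2·v_{3}  ⟹  sig = ⟨3 | 2⟩

so the primitive-relation signature multiset is
[⟨2 | 0⟩, ⟨2 | 1⟩, ⟨2 | 1⟩, ⟨2 | 1⟩, ⟨2 | 1⟩, ⟨2 | 1 1⟩, ⟨2 | 1 1⟩, ⟨2 | 1 1⟩, ⟨2 | 1 1⟩, ⟨2 | 1 2⟩, ⟨2 | 1 2⟩, ⟨2 | 1 2⟩, ⟨2 | 1 3⟩, ⟨2 | 2⟩, ⟨2 | 2⟩, ⟨3 | 0⟩, ⟨3 | 1⟩, ⟨3 | 1⟩, ⟨3 | 1⟩, ⟨3 | 2⟩]


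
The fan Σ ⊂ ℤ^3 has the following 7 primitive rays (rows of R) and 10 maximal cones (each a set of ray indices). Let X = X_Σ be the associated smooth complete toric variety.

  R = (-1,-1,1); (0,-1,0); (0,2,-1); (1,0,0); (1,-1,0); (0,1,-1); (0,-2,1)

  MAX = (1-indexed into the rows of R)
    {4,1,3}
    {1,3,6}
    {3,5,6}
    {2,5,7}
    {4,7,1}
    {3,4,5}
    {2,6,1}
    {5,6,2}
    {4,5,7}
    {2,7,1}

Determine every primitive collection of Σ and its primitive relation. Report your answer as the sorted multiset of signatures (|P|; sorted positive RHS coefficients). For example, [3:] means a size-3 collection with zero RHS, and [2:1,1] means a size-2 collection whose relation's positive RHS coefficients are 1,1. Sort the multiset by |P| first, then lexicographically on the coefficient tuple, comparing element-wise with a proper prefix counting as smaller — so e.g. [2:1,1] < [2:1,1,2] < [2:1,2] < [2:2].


Σ has 6 primitive collections:

  {3,7}:  v_{3} + v_{7} = 0  →  sig = [2:]
  {1,5}:  v_{1} + v_{5} = v_{7}  →  sig = [2:1]
  {2,3}:  v_{2} + v_{3} = v_{6}  →  sig = [2:1]
  {2,4}:  v_{2} + v_{4} = v_{5}  →  sig = [2:1]
  {6,7}:  v_{6} + v_{7} = v_{2}  →  sig = [2:1]
  {4,6}:  v_{4} + v_{6} = v_{3} + v_{5}  →  sig = [2:1,1]

Sorted signature multiset PRS(X):
{ [2:],  [2:1] ×4,  [2:1,1] }


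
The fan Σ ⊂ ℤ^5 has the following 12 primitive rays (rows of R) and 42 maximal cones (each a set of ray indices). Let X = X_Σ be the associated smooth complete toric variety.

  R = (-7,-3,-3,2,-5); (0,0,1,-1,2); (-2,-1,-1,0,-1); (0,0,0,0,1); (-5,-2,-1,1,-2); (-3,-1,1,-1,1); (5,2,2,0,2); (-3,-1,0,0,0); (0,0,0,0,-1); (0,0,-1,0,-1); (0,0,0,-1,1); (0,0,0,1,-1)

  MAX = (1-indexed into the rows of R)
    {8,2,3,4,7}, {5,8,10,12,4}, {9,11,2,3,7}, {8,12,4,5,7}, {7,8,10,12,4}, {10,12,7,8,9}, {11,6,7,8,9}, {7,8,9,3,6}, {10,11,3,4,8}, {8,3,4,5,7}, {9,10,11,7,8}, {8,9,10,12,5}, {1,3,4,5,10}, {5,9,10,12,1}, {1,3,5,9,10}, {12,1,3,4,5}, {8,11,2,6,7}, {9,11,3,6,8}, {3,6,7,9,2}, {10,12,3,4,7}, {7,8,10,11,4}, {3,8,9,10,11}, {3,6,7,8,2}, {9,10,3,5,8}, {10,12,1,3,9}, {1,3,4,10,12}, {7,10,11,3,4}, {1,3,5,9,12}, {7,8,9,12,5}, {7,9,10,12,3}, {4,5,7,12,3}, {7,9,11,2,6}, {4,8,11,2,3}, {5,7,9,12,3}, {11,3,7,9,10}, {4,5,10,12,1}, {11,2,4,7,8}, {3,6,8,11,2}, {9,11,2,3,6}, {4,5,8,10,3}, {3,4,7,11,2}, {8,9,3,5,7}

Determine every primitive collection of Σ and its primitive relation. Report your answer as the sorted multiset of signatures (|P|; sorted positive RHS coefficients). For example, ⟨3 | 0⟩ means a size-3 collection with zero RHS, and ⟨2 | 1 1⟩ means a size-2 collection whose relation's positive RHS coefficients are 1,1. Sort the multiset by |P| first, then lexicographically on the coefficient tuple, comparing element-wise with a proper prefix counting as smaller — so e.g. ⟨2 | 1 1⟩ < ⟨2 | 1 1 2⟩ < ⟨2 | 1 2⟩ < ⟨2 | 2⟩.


22 collections generate NE(X_Σ); each relation:

  P = {4,9}:  v_{4} + v_{9} = 0  →  sig = ⟨2 | 0⟩
  P = {11,12}:  v_{11} + v_{12} = 0  →  sig = ⟨2 | 0⟩
  P = {2,10}:  v_{2} + v_{10} = v_{11}  →  sig = ⟨2 | 1⟩
  P = {1,2}:  v_{1} + v_{2} = v_{3} + v_{5}  →  sig = ⟨2 | 1 1⟩
  P = {4,6}:  v_{4} + v_{6} = v_{2} + v_{8}  →  sig = ⟨2 | 1 1⟩
  P = {5,11}:  v_{5} + v_{11} = v_{3} + v_{8}  →  sig = ⟨2 | 1 1⟩
  P = {1,11}:  v_{1} + v_{11} = v_{3} + v_{5} + v_{10}  →  sig = ⟨2 | 1 1 1⟩
  P = {2,12}:  v_{2} + v_{12} = v_{3} + v_{7} + v_{8}  →  sig = ⟨2 | 1 1 1⟩
  P = {6,10}:  v_{6} + v_{10} = v_{8} + v_{9} + v_{11}  →  sig = ⟨2 | 1 1 1⟩
  P = {1,6}:  v_{1} + v_{6} = v_{3} + v_{5} + v_{8} + v_{9}  →  sig = ⟨2 | 1 1 1 1⟩
  P = {6,12}:  v_{6} + v_{12} = v_{3} + v_{7} + 2·v_{8} + v_{9}  →  sig = ⟨2 | 1 1 1 2⟩
  P = {5,6}:  v_{5} + v_{6} = 2·v_{3} + v_{7} + 3·v_{8} + v_{9}  →  sig = ⟨2 | 1 1 2 3⟩
  P = {1,7}:  v_{1} + v_{7} = v_{3} + 2·v_{12}  →  sig = ⟨2 | 1 2⟩
  P = {1,8}:  v_{1} + v_{8} = 2·v_{5} + v_{10}  →  sig = ⟨2 | 1 2⟩
  P = {2,5}:  v_{2} + v_{5} = 2·v_{3} + v_{7} + 2·v_{8}  →  sig = ⟨2 | 1 2 2⟩
  P = {2,8,9}:  v_{2} + v_{8} + v_{9} = v_{6}  →  sig = ⟨3 | 1⟩
  P = {3,8,12}:  v_{3} + v_{8} + v_{12} = v_{5}  →  sig = ⟨3 | 1⟩
  P = {5,7,10}:  v_{5} + v_{7} + v_{10} = v_{12}  →  sig = ⟨3 | 1⟩
  P = {3,7,8,10}:  v_{3} + v_{7} + v_{8} + v_{10} = 0  →  sig = ⟨4 | 0⟩
  P = {3,5,10,12}:  v_{3} + v_{5} + v_{10} + v_{12} = v_{1}  →  sig = ⟨4 | 1⟩
  P = {3,7,8,11}:  v_{3} + v_{7} + v_{8} + v_{11} = v_{2}  →  sig = ⟨4 | 1⟩
  P = {3,6,7,11}:  v_{3} + v_{6} + v_{7} + v_{11} = 2·v_{2} + v_{9}  →  sig = ⟨4 | 1 2⟩

Hence PRS(X_Σ) =
    |P|=2: 15 collections, coeffs (), (), (1), (1,1), (1,1), (1,1), (1,1,1), (1,1,1), (1,1,1), (1,1,1,1), (1,1,1,2), (1,1,2,3), (1,2), (1,2), (1,2,2)
    |P|=3: 3 collections, coeffs (1), (1), (1)
    |P|=4: 4 collections, coeffs (), (1), (1), (1,2)


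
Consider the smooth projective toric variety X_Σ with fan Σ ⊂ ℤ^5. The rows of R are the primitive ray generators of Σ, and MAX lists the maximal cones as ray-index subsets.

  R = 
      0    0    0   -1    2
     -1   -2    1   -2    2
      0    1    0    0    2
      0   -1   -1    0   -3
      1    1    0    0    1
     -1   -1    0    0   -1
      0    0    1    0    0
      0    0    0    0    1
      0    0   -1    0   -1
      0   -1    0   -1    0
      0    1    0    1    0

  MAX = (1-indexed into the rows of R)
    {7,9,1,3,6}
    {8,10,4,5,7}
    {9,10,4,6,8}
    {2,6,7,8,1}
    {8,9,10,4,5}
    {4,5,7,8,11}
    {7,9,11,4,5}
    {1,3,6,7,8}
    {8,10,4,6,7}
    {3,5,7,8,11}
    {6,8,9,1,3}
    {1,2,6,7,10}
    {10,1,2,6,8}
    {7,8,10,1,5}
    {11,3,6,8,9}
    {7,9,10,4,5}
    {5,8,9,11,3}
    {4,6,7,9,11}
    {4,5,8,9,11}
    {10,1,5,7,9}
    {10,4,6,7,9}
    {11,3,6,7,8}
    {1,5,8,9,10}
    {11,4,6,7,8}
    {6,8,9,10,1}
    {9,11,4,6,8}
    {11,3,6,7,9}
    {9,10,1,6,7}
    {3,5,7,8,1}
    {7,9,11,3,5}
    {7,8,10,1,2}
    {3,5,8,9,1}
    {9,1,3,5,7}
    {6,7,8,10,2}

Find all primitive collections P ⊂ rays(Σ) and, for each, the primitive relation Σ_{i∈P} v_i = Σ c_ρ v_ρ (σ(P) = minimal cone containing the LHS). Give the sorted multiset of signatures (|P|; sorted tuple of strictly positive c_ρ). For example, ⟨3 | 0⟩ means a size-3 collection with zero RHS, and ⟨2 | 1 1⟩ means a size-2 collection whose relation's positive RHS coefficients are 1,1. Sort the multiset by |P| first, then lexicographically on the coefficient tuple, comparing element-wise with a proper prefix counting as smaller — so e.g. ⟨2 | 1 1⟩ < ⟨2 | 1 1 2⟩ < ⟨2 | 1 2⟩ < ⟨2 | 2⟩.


|primitive collections| = 13. Relations:

  P={5,6}:  v_{5} + v_{6} = 0 ; sig = ⟨2 | 0⟩
  P={10,11}:  v_{10} + v_{11} = 0 ; sig = ⟨2 | 0⟩
  P={1,11}:  v_{1} + v_{11} = v_{3} ; sig = ⟨2 | 1⟩
  P={3,4}:  v_{3} + v_{4} = v_{9} ; sig = ⟨2 | 1⟩
  P={3,10}:  v_{3} + v_{10} = v_{1} ; sig = ⟨2 | 1⟩
  P={1,4}:  v_{1} + v_{4} = v_{9} + v_{10} ; sig = ⟨2 | 1 1⟩
  P={2,9}:  v_{2} + v_{9} = v_{1} + v_{6} + v_{10} ; sig = ⟨2 | 1 1 1⟩
  P={2,5}:  v_{2} + v_{5} = v_{1} + v_{7} + v_{8} + v_{10} ; sig = ⟨2 | 1 1 1 1⟩
  P={2,11}:  v_{2} + v_{11} = v_{1} + v_{6} + v_{7} + v_{8} ; sig = ⟨2 | 1 1 1 1⟩
  P={2,3}:  v_{2} + v_{3} = 2·v_{1} + v_{6} + v_{7} + v_{8} ; sig = ⟨2 | 1 1 1 2⟩
  P={2,4}:  v_{2} + v_{4} = v_{6} + 2·v_{10} ; sig = ⟨2 | 1 2⟩
  P={7,8,9}:  v_{7} + v_{8} + v_{9} = 0 ; sig = ⟨3 | 0⟩
  P={1,6,7,8,10}:  v_{1} + v_{6} + v_{7} + v_{8} + v_{10} = v_{2} ; sig = ⟨5 | 1⟩

Hence PRS(X_Σ) =
{ ⟨2 | 0⟩ ×2,  ⟨2 | 1⟩ ×3,  ⟨2 | 1 1⟩,  ⟨2 | 1 1 1⟩,  ⟨2 | 1 1 1 1⟩ ×2,  ⟨2 | 1 1 1 2⟩,  ⟨2 | 1 2⟩,  ⟨3 | 0⟩,  ⟨5 | 1⟩ }


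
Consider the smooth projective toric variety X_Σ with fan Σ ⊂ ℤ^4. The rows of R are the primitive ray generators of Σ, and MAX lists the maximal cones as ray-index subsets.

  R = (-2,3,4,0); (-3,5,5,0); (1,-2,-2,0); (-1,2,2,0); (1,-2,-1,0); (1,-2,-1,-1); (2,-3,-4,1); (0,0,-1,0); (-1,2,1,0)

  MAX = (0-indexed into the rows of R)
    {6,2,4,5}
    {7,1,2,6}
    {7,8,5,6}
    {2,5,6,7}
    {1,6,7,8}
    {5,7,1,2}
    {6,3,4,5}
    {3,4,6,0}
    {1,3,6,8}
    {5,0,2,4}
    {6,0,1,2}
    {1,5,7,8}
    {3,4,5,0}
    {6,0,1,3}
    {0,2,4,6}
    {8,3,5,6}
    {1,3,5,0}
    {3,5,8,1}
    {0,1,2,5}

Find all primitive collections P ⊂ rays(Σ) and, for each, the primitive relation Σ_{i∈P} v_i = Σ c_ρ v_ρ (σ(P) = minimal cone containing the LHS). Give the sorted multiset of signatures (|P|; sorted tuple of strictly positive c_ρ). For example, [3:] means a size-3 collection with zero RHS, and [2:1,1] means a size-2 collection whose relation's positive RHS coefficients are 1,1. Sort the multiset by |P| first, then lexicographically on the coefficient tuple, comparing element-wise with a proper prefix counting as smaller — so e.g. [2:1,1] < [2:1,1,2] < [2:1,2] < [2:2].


10 minimal non-faces of Δ(Σ) (on 9 rays):

  P={2,3}:  v_{2} + v_{3} = 0  so sig = [2:]
  P={4,8}:  v_{4} + v_{8} = 0  so sig = [2:]
  P={0,8}:  v_{0} + v_{8} = v_{1}  so sig = [2:1]
  P={1,4}:  v_{1} + v_{4} = v_{0}  so sig = [2:1]
  P={2,8}:  v_{2} + v_{8} = v_{7}  so sig = [2:1]
  P={3,7}:  v_{3} + v_{7} = v_{8}  so sig = [2:1]
  P={4,7}:  v_{4} + v_{7} = v_{2}  so sig = [2:1]
  P={0,7}:  v_{0} + v_{7} = v_{1} + v_{2}  so sig = [2:1,1]
  P={1,5,6}:  v_{1} + v_{5} + v_{6} = 0  so sig = [3:]
  P={0,5,6}:  v_{0} + v_{5} + v_{6} = v_{4}  so sig = [3:1]

so the primitive-relation signature multiset is
[[2:], [2:], [2:1], [2:1], [2:1], [2:1], [2:1], [2:1,1], [3:], [3:1]]


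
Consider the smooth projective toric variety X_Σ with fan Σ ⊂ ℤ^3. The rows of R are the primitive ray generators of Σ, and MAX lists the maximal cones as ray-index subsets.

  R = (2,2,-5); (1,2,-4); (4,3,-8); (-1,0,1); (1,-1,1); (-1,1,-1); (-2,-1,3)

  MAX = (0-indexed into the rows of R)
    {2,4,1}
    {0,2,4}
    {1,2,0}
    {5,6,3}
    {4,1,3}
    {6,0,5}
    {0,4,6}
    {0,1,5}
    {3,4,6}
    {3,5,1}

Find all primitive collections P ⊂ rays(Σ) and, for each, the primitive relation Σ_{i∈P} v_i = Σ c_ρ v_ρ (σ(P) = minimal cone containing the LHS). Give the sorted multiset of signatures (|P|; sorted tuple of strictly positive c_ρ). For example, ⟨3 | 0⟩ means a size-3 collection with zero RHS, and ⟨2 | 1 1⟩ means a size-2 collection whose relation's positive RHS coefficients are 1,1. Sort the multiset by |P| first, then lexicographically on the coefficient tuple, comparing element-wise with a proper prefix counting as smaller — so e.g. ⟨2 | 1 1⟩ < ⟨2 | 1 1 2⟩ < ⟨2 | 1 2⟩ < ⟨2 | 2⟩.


The 7 primitive collections of Σ (r=7, n=3):

  P = {4,5}:  v_{4} + v_{5} = 0 ; sig = ⟨2 | 0⟩
  P = {0,3}:  v_{0} + v_{3} = v_{1} ; sig = ⟨2 | 1⟩
  P = {1,6}:  v_{1} + v_{6} = v_{5} ; sig = ⟨2 | 1⟩
  P = {2,6}:  v_{2} + v_{6} = v_{0} ; sig = ⟨2 | 1⟩
  P = {2,5}:  v_{2} + v_{5} = v_{0} + v_{1} ; sig = ⟨2 | 1 1⟩
  P = {2,3}:  v_{2} + v_{3} = 2·v_{1} + v_{4} ; sig = ⟨2 | 1 2⟩
  P = {0,1,4}:  v_{0} + v_{1} + v_{4} = v_{2} ; sig = ⟨3 | 1⟩

Sorted signature multiset PRS(X):
    |P|=2: 6 collections, coeffs (), (1), (1), (1), (1,1), (1,2)
    |P|=3: 1 collection, coeffs (1)


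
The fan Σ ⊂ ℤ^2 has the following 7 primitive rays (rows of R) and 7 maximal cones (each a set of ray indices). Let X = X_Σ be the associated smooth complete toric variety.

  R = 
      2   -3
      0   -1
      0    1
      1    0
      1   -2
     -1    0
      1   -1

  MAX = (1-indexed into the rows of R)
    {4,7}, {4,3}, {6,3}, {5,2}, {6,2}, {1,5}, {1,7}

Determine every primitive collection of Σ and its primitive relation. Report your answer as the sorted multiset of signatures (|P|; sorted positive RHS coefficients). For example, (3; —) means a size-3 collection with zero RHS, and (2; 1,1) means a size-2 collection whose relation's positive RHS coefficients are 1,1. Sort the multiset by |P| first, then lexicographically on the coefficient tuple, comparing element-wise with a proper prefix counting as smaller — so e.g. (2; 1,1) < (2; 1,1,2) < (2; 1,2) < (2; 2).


Δ(Σ) — 7 vertices, 14 min non-faces:

  P = {2,3}:  v_{2} + v_{3} = 0 ; sig = (2; —)
  P = {4,6}:  v_{4} + v_{6} = 0 ; sig = (2; —)
  P = {2,4}:  v_{2} + v_{4} = v_{7} ; sig = (2; 1)
  P = {2,7}:  v_{2} + v_{7} = v_{5} ; sig = (2; 1)
  P = {3,5}:  v_{3} + v_{5} = v_{7} ; sig = (2; 1)
  P = {3,7}:  v_{3} + v_{7} = v_{4} ; sig = (2; 1)
  P = {5,7}:  v_{5} + v_{7} = v_{1} ; sig = (2; 1)
  P = {6,7}:  v_{6} + v_{7} = v_{2} ; sig = (2; 1)
  P = {1,6}:  v_{1} + v_{6} = v_{2} + v_{5} ; sig = (2; 1,1)
  P = {1,2}:  v_{1} + v_{2} = 2·v_{5} ; sig = (2; 2)
  P = {1,3}:  v_{1} + v_{3} = 2·v_{7} ; sig = (2; 2)
  P = {4,5}:  v_{4} + v_{5} = 2·v_{7} ; sig = (2; 2)
  P = {5,6}:  v_{5} + v_{6} = 2·v_{2} ; sig = (2; 2)
  P = {1,4}:  v_{1} + v_{4} = 3·v_{7} ; sig = (2; 3)

Signatures (|P|; sorted positive RHS coefficients), sorted:
[(2; —), (2; —), (2; 1), (2; 1), (2; 1), (2; 1), (2; 1), (2; 1), (2; 1,1), (2; 2), (2; 2), (2; 2), (2; 2), (2; 3)]


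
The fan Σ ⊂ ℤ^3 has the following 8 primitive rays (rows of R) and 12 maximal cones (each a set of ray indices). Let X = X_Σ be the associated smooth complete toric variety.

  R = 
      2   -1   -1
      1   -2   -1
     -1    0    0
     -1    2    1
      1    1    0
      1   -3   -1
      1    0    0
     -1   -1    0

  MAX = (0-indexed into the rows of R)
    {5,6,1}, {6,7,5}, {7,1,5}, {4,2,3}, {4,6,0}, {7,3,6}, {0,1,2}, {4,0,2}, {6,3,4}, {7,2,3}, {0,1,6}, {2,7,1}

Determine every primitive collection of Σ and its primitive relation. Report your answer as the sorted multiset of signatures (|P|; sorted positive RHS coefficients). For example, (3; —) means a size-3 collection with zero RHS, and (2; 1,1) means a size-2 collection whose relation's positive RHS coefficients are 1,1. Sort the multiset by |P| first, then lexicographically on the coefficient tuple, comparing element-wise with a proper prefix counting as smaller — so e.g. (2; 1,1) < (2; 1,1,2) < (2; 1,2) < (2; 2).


The 11 primitive collections of Σ (r=8, n=3):

  {1,3}:  v_{1} + v_{3} = 0  ⟹  sig = (2; —)
  {2,6}:  v_{2} + v_{6} = 0  ⟹  sig = (2; —)
  {4,7}:  v_{4} + v_{7} = 0  ⟹  sig = (2; —)
  {0,3}:  v_{0} + v_{3} = v_{4}  ⟹  sig = (2; 1)
  {0,7}:  v_{0} + v_{7} = v_{1}  ⟹  sig = (2; 1)
  {1,4}:  v_{1} + v_{4} = v_{0}  ⟹  sig = (2; 1)
  {2,5}:  v_{2} + v_{5} = v_{1} + v_{7}  ⟹  sig = (2; 1,1)
  {3,5}:  v_{3} + v_{5} = v_{6} + v_{7}  ⟹  sig = (2; 1,1)
  {4,5}:  v_{4} + v_{5} = v_{1} + v_{6}  ⟹  sig = (2; 1,1)
  {0,5}:  v_{0} + v_{5} = 2·v_{1} + v_{6}  ⟹  sig = (2; 1,2)
  {1,6,7}:  v_{1} + v_{6} + v_{7} = v_{5}  ⟹  sig = (3; 1)

Signatures (|P|; sorted positive RHS coefficients), sorted:
    |P|=2: 10 collections, coeffs (), (), (), (1), (1), (1), (1,1), (1,1), (1,1), (1,2)
    |P|=3: 1 collection, coeffs (1)


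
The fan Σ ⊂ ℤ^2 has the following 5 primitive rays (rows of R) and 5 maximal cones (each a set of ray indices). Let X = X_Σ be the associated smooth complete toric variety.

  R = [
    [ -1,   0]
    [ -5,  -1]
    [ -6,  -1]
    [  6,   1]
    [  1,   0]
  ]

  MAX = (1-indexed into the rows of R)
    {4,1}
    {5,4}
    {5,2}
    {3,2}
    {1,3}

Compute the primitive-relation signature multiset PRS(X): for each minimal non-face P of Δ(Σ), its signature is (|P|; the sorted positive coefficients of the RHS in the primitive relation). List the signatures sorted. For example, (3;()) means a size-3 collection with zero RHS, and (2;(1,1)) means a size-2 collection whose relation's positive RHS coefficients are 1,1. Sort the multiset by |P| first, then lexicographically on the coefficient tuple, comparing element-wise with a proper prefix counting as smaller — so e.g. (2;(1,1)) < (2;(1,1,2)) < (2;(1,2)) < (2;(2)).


Δ(Σ) — 5 vertices, 5 min non-faces:

  • {1,5}:  v_{1} + v_{5} = 0  ⟹  sig = (2;())
  • {3,4}:  v_{3} + v_{4} = 0  ⟹  sig = (2;())
  • {1,2}:  v_{1} + v_{2} = v_{3}  ⟹  sig = (2;(1))
  • {2,4}:  v_{2} + v_{4} = v_{5}  ⟹  sig = (2;(1))
  • {3,5}:  v_{3} + v_{5} = v_{2}  ⟹  sig = (2;(1))

Sorted signature multiset PRS(X):
    |P|=2: 5 collections, coeffs (), (), (1), (1), (1)


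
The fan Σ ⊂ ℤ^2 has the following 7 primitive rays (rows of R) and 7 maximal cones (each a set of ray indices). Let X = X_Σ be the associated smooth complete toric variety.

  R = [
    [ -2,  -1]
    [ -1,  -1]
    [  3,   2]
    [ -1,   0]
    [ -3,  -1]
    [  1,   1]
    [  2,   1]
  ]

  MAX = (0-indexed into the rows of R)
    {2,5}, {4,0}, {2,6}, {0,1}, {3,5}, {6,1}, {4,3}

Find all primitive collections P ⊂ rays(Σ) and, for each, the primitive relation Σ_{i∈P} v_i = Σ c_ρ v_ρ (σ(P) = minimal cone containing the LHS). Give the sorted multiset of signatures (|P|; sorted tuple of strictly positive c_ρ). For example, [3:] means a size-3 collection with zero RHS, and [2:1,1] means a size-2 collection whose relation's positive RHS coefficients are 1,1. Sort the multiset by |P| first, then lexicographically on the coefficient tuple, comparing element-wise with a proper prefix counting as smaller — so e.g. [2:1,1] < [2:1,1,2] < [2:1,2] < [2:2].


Δ(Σ) — 7 vertices, 14 min non-faces:

  {0,6}:  v_{0} + v_{6} = 0 — sig = [2:]
  {1,5}:  v_{1} + v_{5} = 0 — sig = [2:]
  {0,2}:  v_{0} + v_{2} = v_{5} — sig = [2:1]
  {0,3}:  v_{0} + v_{3} = v_{4} — sig = [2:1]
  {0,5}:  v_{0} + v_{5} = v_{3} — sig = [2:1]
  {1,2}:  v_{1} + v_{2} = v_{6} — sig = [2:1]
  {1,3}:  v_{1} + v_{3} = v_{0} — sig = [2:1]
  {3,6}:  v_{3} + v_{6} = v_{5} — sig = [2:1]
  {4,6}:  v_{4} + v_{6} = v_{3} — sig = [2:1]
  {5,6}:  v_{5} + v_{6} = v_{2} — sig = [2:1]
  {2,4}:  v_{2} + v_{4} = v_{3} + v_{5} — sig = [2:1,1]
  {1,4}:  v_{1} + v_{4} = 2·v_{0} — sig = [2:2]
  {2,3}:  v_{2} + v_{3} = 2·v_{5} — sig = [2:2]
  {4,5}:  v_{4} + v_{5} = 2·v_{3} — sig = [2:2]

Sorted signature multiset PRS(X):
    |P|=2: 14 collections, coeffs (), (), (1), (1), (1), (1), (1), (1), (1), (1), (1,1), (2), (2), (2)


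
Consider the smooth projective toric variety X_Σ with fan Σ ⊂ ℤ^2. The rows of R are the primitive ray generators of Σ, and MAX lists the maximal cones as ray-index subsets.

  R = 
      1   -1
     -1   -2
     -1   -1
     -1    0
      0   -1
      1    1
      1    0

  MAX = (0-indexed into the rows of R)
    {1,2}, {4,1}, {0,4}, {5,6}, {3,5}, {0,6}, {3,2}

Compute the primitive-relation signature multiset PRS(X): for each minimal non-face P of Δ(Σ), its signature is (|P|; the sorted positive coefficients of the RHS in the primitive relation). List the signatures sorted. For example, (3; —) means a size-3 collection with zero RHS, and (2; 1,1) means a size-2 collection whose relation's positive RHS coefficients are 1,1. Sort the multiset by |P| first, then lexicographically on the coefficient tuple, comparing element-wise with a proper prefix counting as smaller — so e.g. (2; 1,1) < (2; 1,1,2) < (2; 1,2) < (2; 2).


Σ has 14 primitive collections:

  P = {2,5}:  v_{2} + v_{5} = 0  ⟹  sig = (2; —)
  P = {3,6}:  v_{3} + v_{6} = 0  ⟹  sig = (2; —)
  P = {0,3}:  v_{0} + v_{3} = v_{4}  ⟹  sig = (2; 1)
  P = {1,5}:  v_{1} + v_{5} = v_{4}  ⟹  sig = (2; 1)
  P = {2,4}:  v_{2} + v_{4} = v_{1}  ⟹  sig = (2; 1)
  P = {2,6}:  v_{2} + v_{6} = v_{4}  ⟹  sig = (2; 1)
  P = {3,4}:  v_{3} + v_{4} = v_{2}  ⟹  sig = (2; 1)
  P = {4,5}:  v_{4} + v_{5} = v_{6}  ⟹  sig = (2; 1)
  P = {4,6}:  v_{4} + v_{6} = v_{0}  ⟹  sig = (2; 1)
  P = {0,2}:  v_{0} + v_{2} = 2·v_{4}  ⟹  sig = (2; 2)
  P = {0,5}:  v_{0} + v_{5} = 2·v_{6}  ⟹  sig = (2; 2)
  P = {1,3}:  v_{1} + v_{3} = 2·v_{2}  ⟹  sig = (2; 2)
  P = {1,6}:  v_{1} + v_{6} = 2·v_{4}  ⟹  sig = (2; 2)
  P = {0,1}:  v_{0} + v_{1} = 3·v_{4}  ⟹  sig = (2; 3)

Signatures (|P|; sorted positive RHS coefficients), sorted:
{ (2; —) ×2,  (2; 1) ×7,  (2; 2) ×4,  (2; 3) }


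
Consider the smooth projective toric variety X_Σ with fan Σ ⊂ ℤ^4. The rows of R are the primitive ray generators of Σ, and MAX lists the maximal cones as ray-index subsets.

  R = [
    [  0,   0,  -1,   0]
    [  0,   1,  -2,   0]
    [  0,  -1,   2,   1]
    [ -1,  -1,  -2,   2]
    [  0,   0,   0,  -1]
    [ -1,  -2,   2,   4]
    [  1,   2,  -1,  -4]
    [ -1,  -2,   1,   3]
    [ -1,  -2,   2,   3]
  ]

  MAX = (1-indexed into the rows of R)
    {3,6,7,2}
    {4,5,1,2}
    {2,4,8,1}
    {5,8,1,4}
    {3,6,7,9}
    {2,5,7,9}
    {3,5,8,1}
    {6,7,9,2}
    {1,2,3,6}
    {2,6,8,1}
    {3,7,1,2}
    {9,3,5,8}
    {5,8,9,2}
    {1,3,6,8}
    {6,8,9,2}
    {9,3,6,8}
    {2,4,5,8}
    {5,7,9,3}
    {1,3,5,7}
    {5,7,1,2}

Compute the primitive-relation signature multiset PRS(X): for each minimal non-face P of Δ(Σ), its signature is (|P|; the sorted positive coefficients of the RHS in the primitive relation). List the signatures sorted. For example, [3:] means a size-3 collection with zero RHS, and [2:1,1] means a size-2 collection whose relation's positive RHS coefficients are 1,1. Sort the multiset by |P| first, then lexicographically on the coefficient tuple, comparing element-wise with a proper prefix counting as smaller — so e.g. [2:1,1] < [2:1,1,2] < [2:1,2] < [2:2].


Δ(Σ) — 9 vertices, 12 min non-faces:

  P={1,9}:  v_{1} + v_{9} = v_{8}  ⟹  sig = [2:1]
  P={5,6}:  v_{5} + v_{6} = v_{9}  ⟹  sig = [2:1]
  P={7,8}:  v_{7} + v_{8} = v_{5}  ⟹  sig = [2:1]
  P={3,4}:  v_{3} + v_{4} = v_{1} + v_{8}  ⟹  sig = [2:1,1]
  P={4,7}:  v_{4} + v_{7} = v_{1} + v_{2} + 2·v_{5}  ⟹  sig = [2:1,1,2]
  P={4,9}:  v_{4} + v_{9} = v_{2} + v_{5} + 2·v_{8}  ⟹  sig = [2:1,1,2]
  P={4,6}:  v_{4} + v_{6} = v_{2} + 2·v_{8}  ⟹  sig = [2:1,2]
  P={1,6,7}:  v_{1} + v_{6} + v_{7} = 0  ⟹  sig = [3:]
  P={2,3,5}:  v_{2} + v_{3} + v_{5} = 0  ⟹  sig = [3:]
  P={2,3,9}:  v_{2} + v_{3} + v_{9} = v_{6}  ⟹  sig = [3:1]
  P={2,3,8}:  v_{2} + v_{3} + v_{8} = v_{1} + v_{6}  ⟹  sig = [3:1,1]
  P={1,2,5,8}:  v_{1} + v_{2} + v_{5} + v_{8} = v_{4}  ⟹  sig = [4:1]

Sorted signature multiset PRS(X):
[[2:1], [2:1], [2:1], [2:1,1], [2:1,1,2], [2:1,1,2], [2:1,2], [3:], [3:], [3:1], [3:1,1], [4:1]]
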